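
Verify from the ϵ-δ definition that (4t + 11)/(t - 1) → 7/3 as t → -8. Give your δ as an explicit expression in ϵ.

δ = min(9/2, (27/10)ϵ)

Let ϵ > 0. We want δ > 0 with 0 < |t + 8| < δ ⇒ |(4t + 11)/(t - 1) − (7/3)| < ϵ.
Combining over a common denominator, (4t + 11)/(t - 1) − (7/3) = [(4t + 11)·(-9) − (-21)·(t - 1)] / [(-9)·(t - 1)] = -15(t + 8) / ((-9)(t - 1)).
So |(4t + 11)/(t - 1) − (7/3)| = 15|t + 8| / (9·|t − 1|).
Restrict δ ≤ 9/2. Then |t + 8| < 9/2 gives |t − 1| = |(t + 8) + (-9)| ≥ 9 − 9/2 = 9/2.
Hence |(4t + 11)/(t - 1) − (7/3)| < 15|t + 8|/(9·(9/2)) = (10/27)|t + 8|, which is < ϵ once |t + 8| < (27/10)ϵ.
Take δ = min(9/2, (27/10)ϵ). Then 0 < |t + 8| < δ forces both bounds, so |(4t + 11)/(t - 1) − (7/3)| < ϵ.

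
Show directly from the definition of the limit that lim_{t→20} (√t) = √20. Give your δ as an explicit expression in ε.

δ = min(20, √20·ε)

Let ε > 0 be given. We want δ > 0 such that 0 < |t − 20| < δ implies |√t − √20| < ε.
Rationalise: √t − √20 = (t − 20)/(√t + √20), so |√t − √20| = |t − 20|/(√t + √20).
Restrict δ ≤ 20 so that |t − 20| < 20 forces t > 0, and then √t + √20 > √20.
Hence |√t − √20| < |t − 20|/√20, which is < ε once |t − 20| < √20·ε.
Take δ = min(20, √20·ε). If 0 < |t − 20| < δ then t > 0 and |√t − √20| < |t − 20|/√20 < ε.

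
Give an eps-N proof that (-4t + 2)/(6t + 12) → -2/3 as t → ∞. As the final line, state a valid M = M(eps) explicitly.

M = (5/3)/eps

Let eps > 0. We seek M > 0 such that t > M implies |(-4t + 2)/(6t + 12) + 2/3| < eps.
(-4t + 2)/(6t + 12) + 2/3 = (6(-4t + 2) − (-4)(6t + 12)) / (6(6t + 12)) = 60/(6(6t + 12)).
For t > 0 we have 6t + 12 > 6t, so |(-4t + 2)/(6t + 12) + 2/3| = 60/(6(6t + 12)) < 60/(6·6t) = (5/3)/t.
Thus |(-4t + 2)/(6t + 12) + 2/3| < eps whenever t > (5/3)/eps.
Take M = (5/3)/eps. If t > M then |(-4t + 2)/(6t + 12) + 2/3| < (5/3)/t < eps.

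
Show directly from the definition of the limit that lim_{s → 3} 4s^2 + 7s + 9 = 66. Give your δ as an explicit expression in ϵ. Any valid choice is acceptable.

δ = min(1, ϵ/35)

Let ϵ > 0 be given. We want δ > 0 such that 0 < |s − 3| < δ implies |(4s^2 + 7s + 9) − 66| < ϵ.
(4s^2 + 7s + 9) − 66 = 4s^2 + 7s - 57 = (s − 3)(4s + 19).
So |(4s^2 + 7s + 9) − 66| = |s − 3|·|4s + 19|.
Require δ ≤ 1. Then |s − 3| < 1 gives |s| < 4, and by the triangle inequality |4s + 19| ≤ 4·4 + 19 = 35.
Hence |(4s^2 + 7s + 9) − 66| ≤ 35|s − 3| < ϵ provided |s − 3| < ϵ/35.
Take δ = min(1, ϵ/35). Then 0 < |s − 3| < δ gives both |s − 3| < 1 and |s − 3| < ϵ/35, so |(4s^2 + 7s + 9) − 66| < ϵ.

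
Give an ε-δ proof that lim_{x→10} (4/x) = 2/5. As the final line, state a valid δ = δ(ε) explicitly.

δ = min(5, (25/2)ε)

Let ε > 0 be given. We seek δ > 0 such that 0 < |x − 10| < δ implies |4/x − (2/5)| < ε.
|4/x − (2/5)| = 4·|10 − x|/(10·|x|) = 4|x − 10|/(10|x|).
Restrict δ ≤ 5. Then |x − 10| < 5 gives |x| > 5, so 10|x| > 50.
Then |4/x − (2/5)| < 4|x − 10|/50, which is < ε when |x − 10| < (25/2)ε.
Take δ = min(5, (25/2)ε). Then 0 < |x − 10| < δ gives both |x − 10| < 5 and |x − 10| < (25/2)ε, so |4/x − (2/5)| < ε.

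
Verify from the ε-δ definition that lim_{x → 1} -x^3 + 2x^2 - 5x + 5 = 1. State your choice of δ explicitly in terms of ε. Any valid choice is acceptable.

δ = min(2, ε/16)

Let ε > 0 be given. We want δ > 0 such that 0 < |x − 1| < δ implies |(-x^3 + 2x^2 - 5x + 5) − 1| < ε.
(-x^3 + 2x^2 - 5x + 5) − 1 = -x^3 + 2x^2 - 5x + 4 = (x − 1)(-x^2 + x - 4).
So |(-x^3 + 2x^2 - 5x + 5) − 1| = |x − 1|·|-x^2 + x - 4|.
Require δ ≤ 2. Then |x − 1| < 2 gives |x| < 3, and by the triangle inequality |-x^2 + x - 4| ≤ 3^2 + 3 + 4 = 16.
Hence |(-x^3 + 2x^2 - 5x + 5) − 1| ≤ 16|x − 1| < ε provided |x − 1| < ε/16.
Choosing δ = min(2, ε/16) ensures both conditions, hence |(-x^3 + 2x^2 - 5x + 5) − 1| < ε.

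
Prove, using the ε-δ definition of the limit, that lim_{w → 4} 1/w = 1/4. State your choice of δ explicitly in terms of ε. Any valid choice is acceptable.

δ = min(2, 8ε)

Let ε > 0. We seek δ > 0 such that 0 < |w − 4| < δ implies |1/w − (1/4)| < ε.
|1/w − (1/4)| = |4 − w|/(4·|w|) = |w − 4|/(4|w|).
Require δ ≤ 2 so that |w| > 4 − 2 = 2, hence 4|w| > 8.
Then |1/w − (1/4)| < |w − 4|/8, which is < ε when |w − 4| < 8ε.
Take δ = min(2, 8ε). Then 0 < |w − 4| < δ gives both |w − 4| < 2 and |w − 4| < 8ε, so |1/w − (1/4)| < ε.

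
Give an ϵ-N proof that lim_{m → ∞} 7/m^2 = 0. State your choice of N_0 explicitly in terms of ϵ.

Let ϵ > 0 be given. For m ≥ 1, |7/m^2 − 0| = 7/m^2.
7/m^2 < ϵ ⇔ m^2 > 7/ϵ ⇔ m > (7/ϵ)^{1/2}.
Take N_0 = (7/ϵ)^{1/2}. Then m > N_0 implies 7/m^2 < ϵ.

N_0 = (7/ϵ)^{1/2}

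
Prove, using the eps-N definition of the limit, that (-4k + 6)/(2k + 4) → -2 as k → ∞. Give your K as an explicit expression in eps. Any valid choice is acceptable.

K = 7/eps

Let eps > 0 be given. For k ≥ 1, |(-4k + 6)/(2k + 4) + 2| = |28|/(2(2k + 4)) = 28/(2(2k + 4)).
Since 2k + 4 ≥ 2k for k ≥ 1, this is ≤ 28/(2·2k) = 7/k.
So |(-4k + 6)/(2k + 4) + 2| < eps whenever k > 7/eps.
Take K = 7/eps. If k > K then |(-4k + 6)/(2k + 4) + 2| ≤ 7/k < eps.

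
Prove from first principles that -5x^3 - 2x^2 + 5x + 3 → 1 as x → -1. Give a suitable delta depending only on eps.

delta = min(2, eps/56)

Let eps > 0. We want delta > 0 such that 0 < |x + 1| < delta implies |(-5x^3 - 2x^2 + 5x + 3) − 1| < eps.
(-5x^3 - 2x^2 + 5x + 3) − 1 = -5x^3 - 2x^2 + 5x + 2 = (x + 1)(-5x^2 + 3x + 2).
So |(-5x^3 - 2x^2 + 5x + 3) − 1| = |x + 1|·|-5x^2 + 3x + 2|.
Assume first that |x + 1| < 2, so |x| < 3. Then |-5x^2 + 3x + 2| ≤ 5·3^2 + 3·3 + 2 = 56.
Hence |(-5x^3 - 2x^2 + 5x + 3) − 1| ≤ 56|x + 1| < eps provided |x + 1| < eps/56.
Take delta = min(2, eps/56). Then 0 < |x + 1| < delta gives both |x + 1| < 2 and |x + 1| < eps/56, so |(-5x^3 - 2x^2 + 5x + 3) − 1| < eps.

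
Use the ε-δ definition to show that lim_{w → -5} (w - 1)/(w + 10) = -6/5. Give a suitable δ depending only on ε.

Let ε > 0 be given. We want δ > 0 with 0 < |w + 5| < δ ⇒ |(w - 1)/(w + 10) + 6/5| < ε.
Combining over a common denominator, (w - 1)/(w + 10) + 6/5 = [(w - 1)·5 − (-6)·(w + 10)] / [5·(w + 10)] = 11(w + 5) / (5(w + 10)).
So |(w - 1)/(w + 10) + 6/5| = 11|w + 5| / (5·|w + 10|).
Require δ ≤ 5/2, so |w + 10| ≥ |5| − |w + 5| > 5 − 5/2 = 5/2.
Hence |(w - 1)/(w + 10) + 6/5| < 11|w + 5|/(5·(5/2)) = (22/25)|w + 5|, which is < ε once |w + 5| < (25/22)ε.
Take δ = min(5/2, (25/22)ε). Then 0 < |w + 5| < δ forces both bounds, so |(w - 1)/(w + 10) + 6/5| < ε.

δ = min(5/2, (25/22)ε)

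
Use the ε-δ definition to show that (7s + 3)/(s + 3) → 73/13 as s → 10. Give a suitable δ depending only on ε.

Let ε > 0 be given. We want δ > 0 with 0 < |s − 10| < δ ⇒ |(7s + 3)/(s + 3) − (73/13)| < ε.
Combining over a common denominator, (7s + 3)/(s + 3) − (73/13) = [(7s + 3)·13 − 73·(s + 3)] / [13·(s + 3)] = 18(s − 10) / (13(s + 3)).
So |(7s + 3)/(s + 3) − (73/13)| = 18|s − 10| / (13·|s + 3|).
Restrict δ ≤ 13/2. Then |s − 10| < 13/2 gives |s + 3| = |(s − 10) + 13| ≥ 13 − 13/2 = 13/2.
Hence |(7s + 3)/(s + 3) − (73/13)| < 18|s − 10|/(13·(13/2)) = (36/169)|s − 10|, which is < ε once |s − 10| < (169/36)ε.
Take δ = min(13/2, (169/36)ε). Then 0 < |s − 10| < δ forces both bounds, so |(7s + 3)/(s + 3) − (73/13)| < ε.

δ = min(13/2, (169/36)ε)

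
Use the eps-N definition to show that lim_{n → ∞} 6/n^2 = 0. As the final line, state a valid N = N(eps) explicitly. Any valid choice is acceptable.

Fix eps > 0. For n ≥ 1, |6/n^2 − 0| = 6/n^2.
6/n^2 < eps ⇔ n^2 > 6/eps ⇔ n > (6/eps)^{1/2}.
Take N = (6/eps)^{1/2}. Then n > N implies 6/n^2 < eps.

N = (6/eps)^{1/2}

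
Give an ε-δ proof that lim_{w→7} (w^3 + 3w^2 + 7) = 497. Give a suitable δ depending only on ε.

δ = min(1, ε/214)

Let ε > 0. We want δ > 0 such that 0 < |w − 7| < δ implies |(w^3 + 3w^2 + 7) − 497| < ε.
(w^3 + 3w^2 + 7) − 497 = w^3 + 3w^2 - 490 = (w − 7)(w^2 + 10w + 70).
So |(w^3 + 3w^2 + 7) − 497| = |w − 7|·|w^2 + 10w + 70|.
Require δ ≤ 1. Then |w − 7| < 1 gives |w| < 8, and by the triangle inequality |w^2 + 10w + 70| ≤ 8^2 + 10·8 + 70 = 214.
Hence |(w^3 + 3w^2 + 7) − 497| ≤ 214|w − 7| < ε provided |w − 7| < ε/214.
Choosing δ = min(1, ε/214) ensures both conditions, hence |(w^3 + 3w^2 + 7) − 497| < ε.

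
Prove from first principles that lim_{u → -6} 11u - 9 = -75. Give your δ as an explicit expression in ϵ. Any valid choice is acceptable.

Let ϵ > 0 be given. We need δ > 0 so that 0 < |u + 6| < δ implies |(11u - 9) + 75| < ϵ.
Since (11u - 9) + 75 = 11(u + 6), we have |(11u - 9) + 75| = 11|u + 6|.
So 11|u + 6| < ϵ exactly when |u + 6| < ϵ/11.
Choosing δ = ϵ/11 gives |(11u - 9) + 75| = 11|u + 6| < ϵ whenever |u + 6| < δ.

δ = ϵ/11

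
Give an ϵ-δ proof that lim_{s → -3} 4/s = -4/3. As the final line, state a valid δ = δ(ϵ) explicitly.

Fix ϵ > 0. We seek δ > 0 such that 0 < |s + 3| < δ implies |4/s + 4/3| < ϵ.
|4/s + 4/3| = 4·|-3 − s|/(3·|s|) = 4|s + 3|/(3|s|).
Require δ ≤ 3/2 so that |s| > 3 − 3/2 = 3/2, hence 3|s| > 9/2.
Then |4/s + 4/3| < 4|s + 3|/(9/2), which is < ϵ when |s + 3| < (9/8)ϵ.
Take δ = min(3/2, (9/8)ϵ). Then 0 < |s + 3| < δ gives both |s + 3| < 3/2 and |s + 3| < (9/8)ϵ, so |4/s + 4/3| < ϵ.

δ = min(3/2, (9/8)ϵ)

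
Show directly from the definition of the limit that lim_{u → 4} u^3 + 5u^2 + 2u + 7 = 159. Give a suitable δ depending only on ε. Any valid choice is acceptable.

δ = min(1, ε/108)

Let ε > 0 be given. We want δ > 0 such that 0 < |u − 4| < δ implies |(u^3 + 5u^2 + 2u + 7) − 159| < ε.
(u^3 + 5u^2 + 2u + 7) − 159 = u^3 + 5u^2 + 2u - 152 = (u − 4)(u^2 + 9u + 38).
So |(u^3 + 5u^2 + 2u + 7) − 159| = |u − 4|·|u^2 + 9u + 38|.
Require δ ≤ 1. Then |u − 4| < 1 gives |u| < 5, and by the triangle inequality |u^2 + 9u + 38| ≤ 5^2 + 9·5 + 38 = 108.
Hence |(u^3 + 5u^2 + 2u + 7) − 159| ≤ 108|u − 4| < ε provided |u − 4| < ε/108.
Choosing δ = min(1, ε/108) ensures both conditions, hence |(u^3 + 5u^2 + 2u + 7) − 159| < ε.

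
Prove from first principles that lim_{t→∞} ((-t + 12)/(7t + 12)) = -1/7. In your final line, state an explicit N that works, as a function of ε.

N = (96/49)/ε

Suppose ε > 0. We seek N > 0 such that t > N implies |(-t + 12)/(7t + 12) + 1/7| < ε.
(-t + 12)/(7t + 12) + 1/7 = (7(-t + 12) − (-1)(7t + 12)) / (7(7t + 12)) = 96/(7(7t + 12)).
For t > 0 we have 7t + 12 > 7t, so |(-t + 12)/(7t + 12) + 1/7| = 96/(7(7t + 12)) < 96/(7·7t) = (96/49)/t.
Thus |(-t + 12)/(7t + 12) + 1/7| < ε whenever t > (96/49)/ε.
Take N = (96/49)/ε. If t > N then |(-t + 12)/(7t + 12) + 1/7| < (96/49)/t < ε.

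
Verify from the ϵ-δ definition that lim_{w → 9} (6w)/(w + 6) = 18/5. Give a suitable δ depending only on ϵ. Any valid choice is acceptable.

δ = min(15/2, (25/8)ϵ)

Let ϵ > 0 be given. We want δ > 0 with 0 < |w − 9| < δ ⇒ |(6w)/(w + 6) − (18/5)| < ϵ.
Combining over a common denominator, (6w)/(w + 6) − (18/5) = [(6w)·15 − 54·(w + 6)] / [15·(w + 6)] = 36(w − 9) / (15(w + 6)).
So |(6w)/(w + 6) − (18/5)| = 36|w − 9| / (15·|w + 6|).
Require δ ≤ 15/2, so |w + 6| ≥ |15| − |w − 9| > 15 − 15/2 = 15/2.
Hence |(6w)/(w + 6) − (18/5)| < 36|w − 9|/(15·(15/2)) = (8/25)|w − 9|, which is < ϵ once |w − 9| < (25/8)ϵ.
Take δ = min(15/2, (25/8)ϵ). Then 0 < |w − 9| < δ forces both bounds, so |(6w)/(w + 6) − (18/5)| < ϵ.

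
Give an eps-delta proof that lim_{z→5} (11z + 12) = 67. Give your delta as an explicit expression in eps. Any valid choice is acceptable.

Let eps > 0. We need delta > 0 so that 0 < |z − 5| < delta implies |(11z + 12) − 67| < eps.
Since (11z + 12) − 67 = 11(z − 5), we have |(11z + 12) − 67| = 11|z − 5|.
So 11|z − 5| < eps exactly when |z − 5| < eps/11.
Choosing delta = eps/11 gives |(11z + 12) − 67| = 11|z − 5| < eps whenever |z − 5| < delta.

delta = eps/11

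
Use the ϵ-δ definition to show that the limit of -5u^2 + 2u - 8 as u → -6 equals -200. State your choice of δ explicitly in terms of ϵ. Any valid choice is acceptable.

δ = min(2, ϵ/72)

Let ϵ > 0. We want δ > 0 such that 0 < |u + 6| < δ implies |(-5u^2 + 2u - 8) + 200| < ϵ.
(-5u^2 + 2u - 8) + 200 = -5u^2 + 2u + 192 = (u + 6)(-5u + 32).
So |(-5u^2 + 2u - 8) + 200| = |u + 6|·|-5u + 32|.
Assume first that |u + 6| < 2, so |u| < 8. Then |-5u + 32| ≤ 5·8 + 32 = 72.
Hence |(-5u^2 + 2u - 8) + 200| ≤ 72|u + 6| < ϵ provided |u + 6| < ϵ/72.
Take δ = min(2, ϵ/72). Then 0 < |u + 6| < δ gives both |u + 6| < 2 and |u + 6| < ϵ/72, so |(-5u^2 + 2u - 8) + 200| < ϵ.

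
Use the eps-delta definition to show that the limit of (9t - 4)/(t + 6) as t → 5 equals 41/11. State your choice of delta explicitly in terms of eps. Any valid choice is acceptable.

Fix eps > 0. We want delta > 0 with 0 < |t − 5| < delta ⇒ |(9t - 4)/(t + 6) − (41/11)| < eps.
Combining over a common denominator, (9t - 4)/(t + 6) − (41/11) = [(9t - 4)·11 − 41·(t + 6)] / [11·(t + 6)] = 58(t − 5) / (11(t + 6)).
So |(9t - 4)/(t + 6) − (41/11)| = 58|t − 5| / (11·|t + 6|).
Restrict delta ≤ 11/2. Then |t − 5| < 11/2 gives |t + 6| = |(t − 5) + 11| ≥ 11 − 11/2 = 11/2.
Hence |(9t - 4)/(t + 6) − (41/11)| < 58|t − 5|/(11·(11/2)) = (116/121)|t − 5|, which is < eps once |t − 5| < (121/116)eps.
Take delta = min(11/2, (121/116)eps). Then 0 < |t − 5| < delta forces both bounds, so |(9t - 4)/(t + 6) − (41/11)| < eps.

delta = min(11/2, (121/116)eps)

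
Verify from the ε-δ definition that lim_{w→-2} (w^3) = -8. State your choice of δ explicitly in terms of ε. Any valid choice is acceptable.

δ = min(2, ε/28)

Let ε > 0. We seek δ > 0 with 0 < |w + 2| < δ ⇒ |w^3 + 8| < ε.
Factor: w^3 + 8 = (w + 2)(w^2 - 2w + 4), so |w^3 + 8| = |w + 2|·|w^2 - 2w + 4|.
Impose δ ≤ 2 so that |w| < 4; then |w^2 - 2w + 4| ≤ 28.
Hence |w^3 + 8| ≤ 28|w + 2|, which is < ε once |w + 2| < ε/28.
Take δ = min(2, ε/28). If 0 < |w + 2| < δ then both bounds hold and |w^3 + 8| ≤ 28|w + 2| < 28·(ε/28) = ε.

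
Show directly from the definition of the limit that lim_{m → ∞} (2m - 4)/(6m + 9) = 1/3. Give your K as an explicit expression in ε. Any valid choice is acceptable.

Let ε > 0 be given. For m ≥ 1, |(2m - 4)/(6m + 9) − (1/3)| = |-42|/(6(6m + 9)) = 42/(6(6m + 9)).
Since 6m + 9 ≥ 6m for m ≥ 1, this is ≤ 42/(6·6m) = (7/6)/m.
So |(2m - 4)/(6m + 9) − (1/3)| < ε whenever m > (7/6)/ε.
Take K = (7/6)/ε. If m > K then |(2m - 4)/(6m + 9) − (1/3)| ≤ (7/6)/m < ε.

K = (7/6)/ε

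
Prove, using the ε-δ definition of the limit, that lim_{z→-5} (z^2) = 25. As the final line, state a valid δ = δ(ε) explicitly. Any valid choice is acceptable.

Let ε > 0. We seek δ > 0 with 0 < |z + 5| < δ ⇒ |z^2 − 25| < ε.
Factor: z^2 − 25 = (z + 5)(z - 5), so |z^2 − 25| = |z + 5|·|z - 5|.
Restrict δ ≤ 1. Then |z + 5| < 1 gives |z| < 6, so by the triangle inequality |z - 5| ≤ 6 + 5 = 11.
Hence |z^2 − 25| ≤ 11|z + 5|, which is < ε once |z + 5| < ε/11.
Take δ = min(1, ε/11). If 0 < |z + 5| < δ then both bounds hold and |z^2 − 25| ≤ 11|z + 5| < 11·(ε/11) = ε.

δ = min(1, ε/11)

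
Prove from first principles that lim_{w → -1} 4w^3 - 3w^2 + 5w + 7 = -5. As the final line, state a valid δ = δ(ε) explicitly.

δ = min(1, ε/42)

Let ε > 0 be given. We want δ > 0 such that 0 < |w + 1| < δ implies |(4w^3 - 3w^2 + 5w + 7) + 5| < ε.
(4w^3 - 3w^2 + 5w + 7) + 5 = 4w^3 - 3w^2 + 5w + 12 = (w + 1)(4w^2 - 7w + 12).
So |(4w^3 - 3w^2 + 5w + 7) + 5| = |w + 1|·|4w^2 - 7w + 12|.
Assume first that |w + 1| < 1, so |w| < 2. Then |4w^2 - 7w + 12| ≤ 4·2^2 + 7·2 + 12 = 42.
Hence |(4w^3 - 3w^2 + 5w + 7) + 5| ≤ 42|w + 1| < ε provided |w + 1| < ε/42.
Choosing δ = min(1, ε/42) ensures both conditions, hence |(4w^3 - 3w^2 + 5w + 7) + 5| < ε.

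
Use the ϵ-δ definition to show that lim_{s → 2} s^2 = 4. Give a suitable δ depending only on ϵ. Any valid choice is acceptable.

δ = min(2, ϵ/6)

Fix ϵ > 0. We seek δ > 0 with 0 < |s − 2| < δ ⇒ |s^2 − 4| < ϵ.
Factor: s^2 − 4 = (s − 2)(s + 2), so |s^2 − 4| = |s − 2|·|s + 2|.
Impose δ ≤ 2 so that |s| < 4; then |s + 2| ≤ 6.
Hence |s^2 − 4| ≤ 6|s − 2|, which is < ϵ once |s − 2| < ϵ/6.
Take δ = min(2, ϵ/6). If 0 < |s − 2| < δ then both bounds hold and |s^2 − 4| ≤ 6|s − 2| < 6·(ϵ/6) = ϵ.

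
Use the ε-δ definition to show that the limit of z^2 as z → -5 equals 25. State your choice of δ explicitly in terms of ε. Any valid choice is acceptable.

Suppose ε > 0. We seek δ > 0 with 0 < |z + 5| < δ ⇒ |z^2 − 25| < ε.
Factor: z^2 − 25 = (z + 5)(z - 5), so |z^2 − 25| = |z + 5|·|z - 5|.
Restrict δ ≤ 1. Then |z + 5| < 1 gives |z| < 6, so by the triangle inequality |z - 5| ≤ 6 + 5 = 11.
Hence |z^2 − 25| ≤ 11|z + 5|, which is < ε once |z + 5| < ε/11.
Take δ = min(1, ε/11). If 0 < |z + 5| < δ then both bounds hold and |z^2 − 25| ≤ 11|z + 5| < 11·(ε/11) = ε.

δ = min(1, ε/11)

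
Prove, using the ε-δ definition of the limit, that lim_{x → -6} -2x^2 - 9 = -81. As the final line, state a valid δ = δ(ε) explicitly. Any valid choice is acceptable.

Suppose ε > 0. We want δ > 0 such that 0 < |x + 6| < δ implies |(-2x^2 - 9) + 81| < ε.
(-2x^2 - 9) + 81 = -2x^2 + 72 = (x + 6)(-2x + 12).
So |(-2x^2 - 9) + 81| = |x + 6|·|-2x + 12|.
Require δ ≤ 1. Then |x + 6| < 1 gives |x| < 7, and by the triangle inequality |-2x + 12| ≤ 2·7 + 12 = 26.
Hence |(-2x^2 - 9) + 81| ≤ 26|x + 6| < ε provided |x + 6| < ε/26.
Take δ = min(1, ε/26). Then 0 < |x + 6| < δ gives both |x + 6| < 1 and |x + 6| < ε/26, so |(-2x^2 - 9) + 81| < ε.

δ = min(1, ε/26)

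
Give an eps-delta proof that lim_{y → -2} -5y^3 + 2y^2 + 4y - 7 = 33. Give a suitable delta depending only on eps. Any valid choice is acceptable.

delta = min(1, eps/101)

Let eps > 0 be given. We want delta > 0 such that 0 < |y + 2| < delta implies |(-5y^3 + 2y^2 + 4y - 7) − 33| < eps.
(-5y^3 + 2y^2 + 4y - 7) − 33 = -5y^3 + 2y^2 + 4y - 40 = (y + 2)(-5y^2 + 12y - 20).
So |(-5y^3 + 2y^2 + 4y - 7) − 33| = |y + 2|·|-5y^2 + 12y - 20|.
Require delta ≤ 1. Then |y + 2| < 1 gives |y| < 3, and by the triangle inequality |-5y^2 + 12y - 20| ≤ 5·3^2 + 12·3 + 20 = 101.
Hence |(-5y^3 + 2y^2 + 4y - 7) − 33| ≤ 101|y + 2| < eps provided |y + 2| < eps/101.
Choosing delta = min(1, eps/101) ensures both conditions, hence |(-5y^3 + 2y^2 + 4y - 7) − 33| < eps.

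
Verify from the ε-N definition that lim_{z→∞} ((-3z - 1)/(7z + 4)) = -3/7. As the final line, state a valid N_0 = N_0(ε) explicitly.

Fix ε > 0. We seek N_0 > 0 such that z > N_0 implies |(-3z - 1)/(7z + 4) + 3/7| < ε.
(-3z - 1)/(7z + 4) + 3/7 = (7(-3z - 1) − (-3)(7z + 4)) / (7(7z + 4)) = 5/(7(7z + 4)).
For z > 0 we have 7z + 4 > 7z, so |(-3z - 1)/(7z + 4) + 3/7| = 5/(7(7z + 4)) < 5/(7·7z) = (5/49)/z.
Thus |(-3z - 1)/(7z + 4) + 3/7| < ε whenever z > (5/49)/ε.
Take N_0 = (5/49)/ε. If z > N_0 then |(-3z - 1)/(7z + 4) + 3/7| < (5/49)/z < ε.

N_0 = (5/49)/ε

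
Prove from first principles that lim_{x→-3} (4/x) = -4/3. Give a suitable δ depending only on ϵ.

δ = min(3/2, (9/8)ϵ)

Let ϵ > 0 be given. We seek δ > 0 such that 0 < |x + 3| < δ implies |4/x + 4/3| < ϵ.
|4/x + 4/3| = 4·|-3 − x|/(3·|x|) = 4|x + 3|/(3|x|).
Restrict δ ≤ 3/2. Then |x + 3| < 3/2 gives |x| > 3/2, so 3|x| > 9/2.
Then |4/x + 4/3| < 4|x + 3|/(9/2), which is < ϵ when |x + 3| < (9/8)ϵ.
Take δ = min(3/2, (9/8)ϵ). Then 0 < |x + 3| < δ gives both |x + 3| < 3/2 and |x + 3| < (9/8)ϵ, so |4/x + 4/3| < ϵ.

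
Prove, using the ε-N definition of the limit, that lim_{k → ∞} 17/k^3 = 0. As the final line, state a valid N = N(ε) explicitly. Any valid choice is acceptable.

N = (17/ε)^{1/3}

Let ε > 0 be given. For k ≥ 1, |17/k^3 − 0| = 17/k^3.
17/k^3 < ε ⇔ k^3 > 17/ε ⇔ k > (17/ε)^{1/3}.
Take N = (17/ε)^{1/3}. Then k > N implies 17/k^3 < ε.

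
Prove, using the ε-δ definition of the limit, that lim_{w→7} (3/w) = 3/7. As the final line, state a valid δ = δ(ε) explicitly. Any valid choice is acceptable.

Let ε > 0 be given. We seek δ > 0 such that 0 < |w − 7| < δ implies |3/w − (3/7)| < ε.
|3/w − (3/7)| = 3·|7 − w|/(7·|w|) = 3|w − 7|/(7|w|).
Require δ ≤ 7/2 so that |w| > 7 − 7/2 = 7/2, hence 7|w| > 49/2.
Then |3/w − (3/7)| < 3|w − 7|/(49/2), which is < ε when |w − 7| < (49/6)ε.
Take δ = min(7/2, (49/6)ε). Then 0 < |w − 7| < δ gives both |w − 7| < 7/2 and |w − 7| < (49/6)ε, so |3/w − (3/7)| < ε.

δ = min(7/2, (49/6)ε)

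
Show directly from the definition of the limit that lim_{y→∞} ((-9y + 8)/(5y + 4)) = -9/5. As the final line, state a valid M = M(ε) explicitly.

Let ε > 0 be given. We seek M > 0 such that y > M implies |(-9y + 8)/(5y + 4) + 9/5| < ε.
(-9y + 8)/(5y + 4) + 9/5 = (5(-9y + 8) − (-9)(5y + 4)) / (5(5y + 4)) = 76/(5(5y + 4)).
For y > 0 we have 5y + 4 > 5y, so |(-9y + 8)/(5y + 4) + 9/5| = 76/(5(5y + 4)) < 76/(5·5y) = (76/25)/y.
Thus |(-9y + 8)/(5y + 4) + 9/5| < ε whenever y > (76/25)/ε.
Take M = (76/25)/ε. If y > M then |(-9y + 8)/(5y + 4) + 9/5| < (76/25)/y < ε.

M = (76/25)/ε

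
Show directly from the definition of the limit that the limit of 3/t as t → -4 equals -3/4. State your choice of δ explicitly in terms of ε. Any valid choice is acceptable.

Let ε > 0 be given. We seek δ > 0 such that 0 < |t + 4| < δ implies |3/t + 3/4| < ε.
|3/t + 3/4| = 3·|-4 − t|/(4·|t|) = 3|t + 4|/(4|t|).
Require δ ≤ 2 so that |t| > 4 − 2 = 2, hence 4|t| > 8.
Then |3/t + 3/4| < 3|t + 4|/8, which is < ε when |t + 4| < (8/3)ε.
Take δ = min(2, (8/3)ε). Then 0 < |t + 4| < δ gives both |t + 4| < 2 and |t + 4| < (8/3)ε, so |3/t + 3/4| < ε.

δ = min(2, (8/3)ε)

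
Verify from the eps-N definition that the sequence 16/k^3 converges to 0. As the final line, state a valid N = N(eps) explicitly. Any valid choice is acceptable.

N = (16/eps)^{1/3}

Fix eps > 0. For k ≥ 1, |16/k^3 − 0| = 16/k^3.
16/k^3 < eps ⇔ k^3 > 16/eps ⇔ k > (16/eps)^{1/3}.
Take N = (16/eps)^{1/3}. Then k > N implies 16/k^3 < eps.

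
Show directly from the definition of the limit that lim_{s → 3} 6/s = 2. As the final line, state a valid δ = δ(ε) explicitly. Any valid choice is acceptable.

δ = min(3/2, (3/4)ε)

Fix ε > 0. We seek δ > 0 such that 0 < |s − 3| < δ implies |6/s − 2| < ε.
|6/s − 2| = 6·|3 − s|/(3·|s|) = 6|s − 3|/(3|s|).
Require δ ≤ 3/2 so that |s| > 3 − 3/2 = 3/2, hence 3|s| > 9/2.
Then |6/s − 2| < 6|s − 3|/(9/2), which is < ε when |s − 3| < (3/4)ε.
Take δ = min(3/2, (3/4)ε). Then 0 < |s − 3| < δ gives both |s − 3| < 3/2 and |s − 3| < (3/4)ε, so |6/s − 2| < ε.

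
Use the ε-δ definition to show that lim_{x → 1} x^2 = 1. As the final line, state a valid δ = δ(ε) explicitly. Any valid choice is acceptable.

δ = min(1, ε/3)

Fix ε > 0. We seek δ > 0 with 0 < |x − 1| < δ ⇒ |x^2 − 1| < ε.
Factor: x^2 − 1 = (x − 1)(x + 1), so |x^2 − 1| = |x − 1|·|x + 1|.
Restrict δ ≤ 1. Then |x − 1| < 1 gives |x| < 2, so by the triangle inequality |x + 1| ≤ 2 + 1 = 3.
Hence |x^2 − 1| ≤ 3|x − 1|, which is < ε once |x − 1| < ε/3.
Take δ = min(1, ε/3). If 0 < |x − 1| < δ then both bounds hold and |x^2 − 1| ≤ 3|x − 1| < 3·(ε/3) = ε.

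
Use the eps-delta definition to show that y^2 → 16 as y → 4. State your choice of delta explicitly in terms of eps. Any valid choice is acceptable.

Let eps > 0 be given. We seek delta > 0 with 0 < |y − 4| < delta ⇒ |y^2 − 16| < eps.
Factor: y^2 − 16 = (y − 4)(y + 4), so |y^2 − 16| = |y − 4|·|y + 4|.
Restrict delta ≤ 2. Then |y − 4| < 2 gives |y| < 6, so by the triangle inequality |y + 4| ≤ 6 + 4 = 10.
Hence |y^2 − 16| ≤ 10|y − 4|, which is < eps once |y − 4| < eps/10.
Take delta = min(2, eps/10). If 0 < |y − 4| < delta then both bounds hold and |y^2 − 16| ≤ 10|y − 4| < 10·(eps/10) = eps.

delta = min(2, eps/10)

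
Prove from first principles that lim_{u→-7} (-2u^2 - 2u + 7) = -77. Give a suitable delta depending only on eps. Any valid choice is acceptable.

Let eps > 0 be given. We want delta > 0 such that 0 < |u + 7| < delta implies |(-2u^2 - 2u + 7) + 77| < eps.
(-2u^2 - 2u + 7) + 77 = -2u^2 - 2u + 84 = (u + 7)(-2u + 12).
So |(-2u^2 - 2u + 7) + 77| = |u + 7|·|-2u + 12|.
Require delta ≤ 1. Then |u + 7| < 1 gives |u| < 8, and by the triangle inequality |-2u + 12| ≤ 2·8 + 12 = 28.
Hence |(-2u^2 - 2u + 7) + 77| ≤ 28|u + 7| < eps provided |u + 7| < eps/28.
Take delta = min(1, eps/28). Then 0 < |u + 7| < delta gives both |u + 7| < 1 and |u + 7| < eps/28, so |(-2u^2 - 2u + 7) + 77| < eps.

delta = min(1, eps/28)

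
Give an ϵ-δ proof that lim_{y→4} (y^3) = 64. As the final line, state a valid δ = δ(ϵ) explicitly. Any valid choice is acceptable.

δ = min(1, ϵ/61)

Fix ϵ > 0. We seek δ > 0 with 0 < |y − 4| < δ ⇒ |y^3 − 64| < ϵ.
Factor: y^3 − 64 = (y − 4)(y^2 + 4y + 16), so |y^3 − 64| = |y − 4|·|y^2 + 4y + 16|.
Restrict δ ≤ 1. Then |y − 4| < 1 gives |y| < 5, so by the triangle inequality |y^2 + 4y + 16| ≤ 5^2 + 4·5 + 16 = 61.
Hence |y^3 − 64| ≤ 61|y − 4|, which is < ϵ once |y − 4| < ϵ/61.
Take δ = min(1, ϵ/61). If 0 < |y − 4| < δ then both bounds hold and |y^3 − 64| ≤ 61|y − 4| < 61·(ϵ/61) = ϵ.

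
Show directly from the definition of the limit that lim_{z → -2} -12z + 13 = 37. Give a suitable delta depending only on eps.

delta = eps/12

Let eps > 0 be given. We need delta > 0 so that 0 < |z + 2| < delta implies |(-12z + 13) − 37| < eps.
|(-12z + 13) − 37| = |-12z - 24| = 12|z + 2|.
So 12|z + 2| < eps exactly when |z + 2| < eps/12.
Take delta = eps/12. If 0 < |z + 2| < delta then |(-12z + 13) − 37| = 12|z + 2| < 12·(eps/12) = eps.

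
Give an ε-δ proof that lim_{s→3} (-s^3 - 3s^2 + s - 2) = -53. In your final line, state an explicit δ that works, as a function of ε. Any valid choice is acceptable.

Let ε > 0 be given. We want δ > 0 such that 0 < |s − 3| < δ implies |(-s^3 - 3s^2 + s - 2) + 53| < ε.
(-s^3 - 3s^2 + s - 2) + 53 = -s^3 - 3s^2 + s + 51 = (s − 3)(-s^2 - 6s - 17).
So |(-s^3 - 3s^2 + s - 2) + 53| = |s − 3|·|-s^2 - 6s - 17|.
Require δ ≤ 1. Then |s − 3| < 1 gives |s| < 4, and by the triangle inequality |-s^2 - 6s - 17| ≤ 4^2 + 6·4 + 17 = 57.
Hence |(-s^3 - 3s^2 + s - 2) + 53| ≤ 57|s − 3| < ε provided |s − 3| < ε/57.
Take δ = min(1, ε/57). Then 0 < |s − 3| < δ gives both |s − 3| < 1 and |s − 3| < ε/57, so |(-s^3 - 3s^2 + s - 2) + 53| < ε.

δ = min(1, ε/57)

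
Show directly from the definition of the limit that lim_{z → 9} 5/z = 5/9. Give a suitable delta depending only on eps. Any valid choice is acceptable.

delta = min(9/2, (81/10)eps)

Fix eps > 0. We seek delta > 0 such that 0 < |z − 9| < delta implies |5/z − (5/9)| < eps.
|5/z − (5/9)| = 5·|9 − z|/(9·|z|) = 5|z − 9|/(9|z|).
Restrict delta ≤ 9/2. Then |z − 9| < 9/2 gives |z| > 9/2, so 9|z| > 81/2.
Then |5/z − (5/9)| < 5|z − 9|/(81/2), which is < eps when |z − 9| < (81/10)eps.
Take delta = min(9/2, (81/10)eps). Then 0 < |z − 9| < delta gives both |z − 9| < 9/2 and |z − 9| < (81/10)eps, so |5/z − (5/9)| < eps.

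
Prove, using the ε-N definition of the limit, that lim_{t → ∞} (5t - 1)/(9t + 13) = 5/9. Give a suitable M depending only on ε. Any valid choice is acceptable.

M = (74/81)/ε

Fix ε > 0. We seek M > 0 such that t > M implies |(5t - 1)/(9t + 13) − (5/9)| < ε.
(5t - 1)/(9t + 13) − (5/9) = (9(5t - 1) − 5(9t + 13)) / (9(9t + 13)) = -74/(9(9t + 13)).
For t > 0 we have 9t + 13 > 9t, so |(5t - 1)/(9t + 13) − (5/9)| = 74/(9(9t + 13)) < 74/(9·9t) = (74/81)/t.
Thus |(5t - 1)/(9t + 13) − (5/9)| < ε whenever t > (74/81)/ε.
Take M = (74/81)/ε. If t > M then |(5t - 1)/(9t + 13) − (5/9)| < (74/81)/t < ε.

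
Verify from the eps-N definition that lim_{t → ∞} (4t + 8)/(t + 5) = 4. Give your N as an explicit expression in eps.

Fix eps > 0. We seek N > 0 such that t > N implies |(4t + 8)/(t + 5) − 4| < eps.
(4t + 8)/(t + 5) − 4 = ((4t + 8) − 4(t + 5)) / ((t + 5)) = -12/((t + 5)).
For t > 0 we have t + 5 > t, so |(4t + 8)/(t + 5) − 4| = 12/((t + 5)) < 12/(t) = 12/t.
Thus |(4t + 8)/(t + 5) − 4| < eps whenever t > 12/eps.
Take N = 12/eps. If t > N then |(4t + 8)/(t + 5) − 4| < 12/t < eps.

N = 12/eps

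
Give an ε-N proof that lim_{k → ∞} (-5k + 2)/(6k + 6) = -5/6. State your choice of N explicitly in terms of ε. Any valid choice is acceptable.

Let ε > 0. For k ≥ 1, |(-5k + 2)/(6k + 6) + 5/6| = |42|/(6(6k + 6)) = 42/(6(6k + 6)).
Since 6k + 6 ≥ 6k for k ≥ 1, this is ≤ 42/(6·6k) = (7/6)/k.
So |(-5k + 2)/(6k + 6) + 5/6| < ε whenever k > (7/6)/ε.
Take N = (7/6)/ε. If k > N then |(-5k + 2)/(6k + 6) + 5/6| ≤ (7/6)/k < ε.

N = (7/6)/ε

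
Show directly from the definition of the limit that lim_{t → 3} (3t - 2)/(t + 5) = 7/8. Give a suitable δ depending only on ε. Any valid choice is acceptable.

Fix ε > 0. We want δ > 0 with 0 < |t − 3| < δ ⇒ |(3t - 2)/(t + 5) − (7/8)| < ε.
Combining over a common denominator, (3t - 2)/(t + 5) − (7/8) = [(3t - 2)·8 − 7·(t + 5)] / [8·(t + 5)] = 17(t − 3) / (8(t + 5)).
So |(3t - 2)/(t + 5) − (7/8)| = 17|t − 3| / (8·|t + 5|).
Require δ ≤ 4, so |t + 5| ≥ |8| − |t − 3| > 8 − 4 = 4.
Hence |(3t - 2)/(t + 5) − (7/8)| < 17|t − 3|/(8·4) = (17/32)|t − 3|, which is < ε once |t − 3| < (32/17)ε.
Take δ = min(4, (32/17)ε). Then 0 < |t − 3| < δ forces both bounds, so |(3t - 2)/(t + 5) − (7/8)| < ε.

δ = min(4, (32/17)ε)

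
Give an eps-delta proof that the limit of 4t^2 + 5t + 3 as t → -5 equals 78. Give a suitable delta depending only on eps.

Fix eps > 0. We want delta > 0 such that 0 < |t + 5| < delta implies |(4t^2 + 5t + 3) − 78| < eps.
(4t^2 + 5t + 3) − 78 = 4t^2 + 5t - 75 = (t + 5)(4t - 15).
So |(4t^2 + 5t + 3) − 78| = |t + 5|·|4t - 15|.
Assume first that |t + 5| < 1, so |t| < 6. Then |4t - 15| ≤ 4·6 + 15 = 39.
Hence |(4t^2 + 5t + 3) − 78| ≤ 39|t + 5| < eps provided |t + 5| < eps/39.
Choosing delta = min(1, eps/39) ensures both conditions, hence |(4t^2 + 5t + 3) − 78| < eps.

delta = min(1, eps/39)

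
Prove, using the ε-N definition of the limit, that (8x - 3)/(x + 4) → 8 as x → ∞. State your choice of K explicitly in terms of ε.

Let ε > 0. We seek K > 0 such that x > K implies |(8x - 3)/(x + 4) − 8| < ε.
(8x - 3)/(x + 4) − 8 = ((8x - 3) − 8(x + 4)) / ((x + 4)) = -35/((x + 4)).
For x > 0 we have x + 4 > x, so |(8x - 3)/(x + 4) − 8| = 35/((x + 4)) < 35/(x) = 35/x.
Thus |(8x - 3)/(x + 4) − 8| < ε whenever x > 35/ε.
Take K = 35/ε. If x > K then |(8x - 3)/(x + 4) − 8| < 35/x < ε.

K = 35/ε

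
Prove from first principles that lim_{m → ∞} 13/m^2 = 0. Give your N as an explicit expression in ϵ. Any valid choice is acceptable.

N = (13/ϵ)^{1/2}

Let ϵ > 0 be given. For m ≥ 1, |13/m^2 − 0| = 13/m^2.
13/m^2 < ϵ ⇔ m^2 > 13/ϵ ⇔ m > (13/ϵ)^{1/2}.
Take N = (13/ϵ)^{1/2}. Then m > N implies 13/m^2 < ϵ.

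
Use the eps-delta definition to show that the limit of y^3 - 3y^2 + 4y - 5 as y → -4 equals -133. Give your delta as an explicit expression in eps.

delta = min(1, eps/92)

Fix eps > 0. We want delta > 0 such that 0 < |y + 4| < delta implies |(y^3 - 3y^2 + 4y - 5) + 133| < eps.
(y^3 - 3y^2 + 4y - 5) + 133 = y^3 - 3y^2 + 4y + 128 = (y + 4)(y^2 - 7y + 32).
So |(y^3 - 3y^2 + 4y - 5) + 133| = |y + 4|·|y^2 - 7y + 32|.
Require delta ≤ 1. Then |y + 4| < 1 gives |y| < 5, and by the triangle inequality |y^2 - 7y + 32| ≤ 5^2 + 7·5 + 32 = 92.
Hence |(y^3 - 3y^2 + 4y - 5) + 133| ≤ 92|y + 4| < eps provided |y + 4| < eps/92.
Choosing delta = min(1, eps/92) ensures both conditions, hence |(y^3 - 3y^2 + 4y - 5) + 133| < eps.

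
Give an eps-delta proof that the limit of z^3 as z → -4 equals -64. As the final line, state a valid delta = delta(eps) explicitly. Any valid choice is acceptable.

Fix eps > 0. We seek delta > 0 with 0 < |z + 4| < delta ⇒ |z^3 + 64| < eps.
Factor: z^3 + 64 = (z + 4)(z^2 - 4z + 16), so |z^3 + 64| = |z + 4|·|z^2 - 4z + 16|.
Restrict delta ≤ 1. Then |z + 4| < 1 gives |z| < 5, so by the triangle inequality |z^2 - 4z + 16| ≤ 5^2 + 4·5 + 16 = 61.
Hence |z^3 + 64| ≤ 61|z + 4|, which is < eps once |z + 4| < eps/61.
Take delta = min(1, eps/61). If 0 < |z + 4| < delta then both bounds hold and |z^3 + 64| ≤ 61|z + 4| < 61·(eps/61) = eps.

delta = min(1, eps/61)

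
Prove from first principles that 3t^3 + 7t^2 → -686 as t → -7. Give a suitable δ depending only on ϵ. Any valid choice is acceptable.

δ = min(2, ϵ/467)

Suppose ϵ > 0. We want δ > 0 such that 0 < |t + 7| < δ implies |(3t^3 + 7t^2) + 686| < ϵ.
(3t^3 + 7t^2) + 686 = 3t^3 + 7t^2 + 686 = (t + 7)(3t^2 - 14t + 98).
So |(3t^3 + 7t^2) + 686| = |t + 7|·|3t^2 - 14t + 98|.
Assume first that |t + 7| < 2, so |t| < 9. Then |3t^2 - 14t + 98| ≤ 3·9^2 + 14·9 + 98 = 467.
Hence |(3t^3 + 7t^2) + 686| ≤ 467|t + 7| < ϵ provided |t + 7| < ϵ/467.
Choosing δ = min(2, ϵ/467) ensures both conditions, hence |(3t^3 + 7t^2) + 686| < ϵ.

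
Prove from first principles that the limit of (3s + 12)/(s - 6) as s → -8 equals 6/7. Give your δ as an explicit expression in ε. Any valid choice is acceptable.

Fix ε > 0. We want δ > 0 with 0 < |s + 8| < δ ⇒ |(3s + 12)/(s - 6) − (6/7)| < ε.
Combining over a common denominator, (3s + 12)/(s - 6) − (6/7) = [(3s + 12)·(-14) − (-12)·(s - 6)] / [(-14)·(s - 6)] = -30(s + 8) / ((-14)(s - 6)).
So |(3s + 12)/(s - 6) − (6/7)| = 30|s + 8| / (14·|s − 6|).
Restrict δ ≤ 7. Then |s + 8| < 7 gives |s − 6| = |(s + 8) + (-14)| ≥ 14 − 7 = 7.
Hence |(3s + 12)/(s - 6) − (6/7)| < 30|s + 8|/(14·7) = (15/49)|s + 8|, which is < ε once |s + 8| < (49/15)ε.
Take δ = min(7, (49/15)ε). Then 0 < |s + 8| < δ forces both bounds, so |(3s + 12)/(s - 6) − (6/7)| < ε.

δ = min(7, (49/15)ε)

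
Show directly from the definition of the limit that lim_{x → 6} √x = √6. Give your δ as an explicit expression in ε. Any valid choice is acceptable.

δ = min(6, √6·ε)

Let ε > 0. We want δ > 0 such that 0 < |x − 6| < δ implies |√x − √6| < ε.
Rationalise: √x − √6 = (x − 6)/(√x + √6), so |√x − √6| = |x − 6|/(√x + √6).
Restrict δ ≤ 6 so that |x − 6| < 6 forces x > 0, and then √x + √6 > √6.
Hence |√x − √6| < |x − 6|/√6, which is < ε once |x − 6| < √6·ε.
Take δ = min(6, √6·ε). If 0 < |x − 6| < δ then x > 0 and |√x − √6| < |x − 6|/√6 < ε.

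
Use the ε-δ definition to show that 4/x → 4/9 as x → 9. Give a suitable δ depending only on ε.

Suppose ε > 0. We seek δ > 0 such that 0 < |x − 9| < δ implies |4/x − (4/9)| < ε.
|4/x − (4/9)| = 4·|9 − x|/(9·|x|) = 4|x − 9|/(9|x|).
Require δ ≤ 9/2 so that |x| > 9 − 9/2 = 9/2, hence 9|x| > 81/2.
Then |4/x − (4/9)| < 4|x − 9|/(81/2), which is < ε when |x − 9| < (81/8)ε.
Take δ = min(9/2, (81/8)ε). Then 0 < |x − 9| < δ gives both |x − 9| < 9/2 and |x − 9| < (81/8)ε, so |4/x − (4/9)| < ε.

δ = min(9/2, (81/8)ε)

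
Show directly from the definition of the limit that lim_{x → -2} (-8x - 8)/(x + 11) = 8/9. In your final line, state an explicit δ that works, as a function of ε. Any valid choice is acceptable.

δ = min(9/2, (81/160)ε)

Let ε > 0. We want δ > 0 with 0 < |x + 2| < δ ⇒ |(-8x - 8)/(x + 11) − (8/9)| < ε.
Combining over a common denominator, (-8x - 8)/(x + 11) − (8/9) = [(-8x - 8)·9 − 8·(x + 11)] / [9·(x + 11)] = -80(x + 2) / (9(x + 11)).
So |(-8x - 8)/(x + 11) − (8/9)| = 80|x + 2| / (9·|x + 11|).
Restrict δ ≤ 9/2. Then |x + 2| < 9/2 gives |x + 11| = |(x + 2) + 9| ≥ 9 − 9/2 = 9/2.
Hence |(-8x - 8)/(x + 11) − (8/9)| < 80|x + 2|/(9·(9/2)) = (160/81)|x + 2|, which is < ε once |x + 2| < (81/160)ε.
Take δ = min(9/2, (81/160)ε). Then 0 < |x + 2| < δ forces both bounds, so |(-8x - 8)/(x + 11) − (8/9)| < ε.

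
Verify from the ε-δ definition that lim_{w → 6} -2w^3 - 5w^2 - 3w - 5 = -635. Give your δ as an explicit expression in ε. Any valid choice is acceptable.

Suppose ε > 0. We want δ > 0 such that 0 < |w − 6| < δ implies |(-2w^3 - 5w^2 - 3w - 5) + 635| < ε.
(-2w^3 - 5w^2 - 3w - 5) + 635 = -2w^3 - 5w^2 - 3w + 630 = (w − 6)(-2w^2 - 17w - 105).
So |(-2w^3 - 5w^2 - 3w - 5) + 635| = |w − 6|·|-2w^2 - 17w - 105|.
Require δ ≤ 1. Then |w − 6| < 1 gives |w| < 7, and by the triangle inequality |-2w^2 - 17w - 105| ≤ 2·7^2 + 17·7 + 105 = 322.
Hence |(-2w^3 - 5w^2 - 3w - 5) + 635| ≤ 322|w − 6| < ε provided |w − 6| < ε/322.
Take δ = min(1, ε/322). Then 0 < |w − 6| < δ gives both |w − 6| < 1 and |w − 6| < ε/322, so |(-2w^3 - 5w^2 - 3w - 5) + 635| < ε.

δ = min(1, ε/322)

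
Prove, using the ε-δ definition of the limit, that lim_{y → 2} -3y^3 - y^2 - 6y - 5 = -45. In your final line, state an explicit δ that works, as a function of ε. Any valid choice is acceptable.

Let ε > 0 be given. We want δ > 0 such that 0 < |y − 2| < δ implies |(-3y^3 - y^2 - 6y - 5) + 45| < ε.
(-3y^3 - y^2 - 6y - 5) + 45 = -3y^3 - y^2 - 6y + 40 = (y − 2)(-3y^2 - 7y - 20).
So |(-3y^3 - y^2 - 6y - 5) + 45| = |y − 2|·|-3y^2 - 7y - 20|.
Assume first that |y − 2| < 1, so |y| < 3. Then |-3y^2 - 7y - 20| ≤ 3·3^2 + 7·3 + 20 = 68.
Hence |(-3y^3 - y^2 - 6y - 5) + 45| ≤ 68|y − 2| < ε provided |y − 2| < ε/68.
Choosing δ = min(1, ε/68) ensures both conditions, hence |(-3y^3 - y^2 - 6y - 5) + 45| < ε.

δ = min(1, ε/68)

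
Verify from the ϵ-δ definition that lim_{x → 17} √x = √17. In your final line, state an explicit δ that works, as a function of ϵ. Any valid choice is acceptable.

Fix ϵ > 0. We want δ > 0 such that 0 < |x − 17| < δ implies |√x − √17| < ϵ.
Multiplying by the conjugate, |√x − √17| = |x − 17|/(√x + √17).
Restrict δ ≤ 17 so that |x − 17| < 17 forces x > 0, and then √x + √17 > √17.
Hence |√x − √17| < |x − 17|/√17, which is < ϵ once |x − 17| < √17·ϵ.
Take δ = min(17, √17·ϵ). If 0 < |x − 17| < δ then x > 0 and |√x − √17| < |x − 17|/√17 < ϵ.

δ = min(17, √17·ϵ)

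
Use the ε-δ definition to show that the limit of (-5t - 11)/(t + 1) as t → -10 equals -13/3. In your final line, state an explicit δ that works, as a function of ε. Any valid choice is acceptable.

Suppose ε > 0. We want δ > 0 with 0 < |t + 10| < δ ⇒ |(-5t - 11)/(t + 1) + 13/3| < ε.
Combining over a common denominator, (-5t - 11)/(t + 1) + 13/3 = [(-5t - 11)·(-9) − 39·(t + 1)] / [(-9)·(t + 1)] = 6(t + 10) / ((-9)(t + 1)).
So |(-5t - 11)/(t + 1) + 13/3| = 6|t + 10| / (9·|t + 1|).
Restrict δ ≤ 9/2. Then |t + 10| < 9/2 gives |t + 1| = |(t + 10) + (-9)| ≥ 9 − 9/2 = 9/2.
Hence |(-5t - 11)/(t + 1) + 13/3| < 6|t + 10|/(9·(9/2)) = (4/27)|t + 10|, which is < ε once |t + 10| < (27/4)ε.
Take δ = min(9/2, (27/4)ε). Then 0 < |t + 10| < δ forces both bounds, so |(-5t - 11)/(t + 1) + 13/3| < ε.

δ = min(9/2, (27/4)ε)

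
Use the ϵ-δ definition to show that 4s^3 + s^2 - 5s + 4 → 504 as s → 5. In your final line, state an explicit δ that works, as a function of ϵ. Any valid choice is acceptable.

δ = min(1, ϵ/370)

Fix ϵ > 0. We want δ > 0 such that 0 < |s − 5| < δ implies |(4s^3 + s^2 - 5s + 4) − 504| < ϵ.
(4s^3 + s^2 - 5s + 4) − 504 = 4s^3 + s^2 - 5s - 500 = (s − 5)(4s^2 + 21s + 100).
So |(4s^3 + s^2 - 5s + 4) − 504| = |s − 5|·|4s^2 + 21s + 100|.
Assume first that |s − 5| < 1, so |s| < 6. Then |4s^2 + 21s + 100| ≤ 4·6^2 + 21·6 + 100 = 370.
Hence |(4s^3 + s^2 - 5s + 4) − 504| ≤ 370|s − 5| < ϵ provided |s − 5| < ϵ/370.
Choosing δ = min(1, ϵ/370) ensures both conditions, hence |(4s^3 + s^2 - 5s + 4) − 504| < ϵ.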